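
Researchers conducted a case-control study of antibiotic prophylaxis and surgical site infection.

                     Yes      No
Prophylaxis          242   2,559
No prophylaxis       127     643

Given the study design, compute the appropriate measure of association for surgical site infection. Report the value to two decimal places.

0.48

Cells: a = 242, b = 2559, c = 127, d = 643.
This is a case-control study: participants were sampled on outcome status, so risks in the source population cannot be estimated directly — relative risk is not valid here. The odds ratio is the appropriate measure.
OR = (a·d)/(b·c) = (242 × 643) / (2559 × 127) = 155606 / 324993 = 0.47880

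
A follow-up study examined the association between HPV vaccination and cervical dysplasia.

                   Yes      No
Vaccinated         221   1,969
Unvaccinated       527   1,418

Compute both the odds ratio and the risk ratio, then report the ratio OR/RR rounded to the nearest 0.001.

Cells: a = 221, b = 1969, c = 527, d = 1418.
OR = (221·1418)/(1969·527) = 313378/1037663 = 0.30200
Risk in exposed = 221/2190 = 0.10091; risk in unexposed = 527/1945 = 0.27095; RR = 0.37244
OR/RR = 0.30200 / 0.37244 = 0.81088
The outcome is not rare, so the OR lies further from 1 than the RR.

0.811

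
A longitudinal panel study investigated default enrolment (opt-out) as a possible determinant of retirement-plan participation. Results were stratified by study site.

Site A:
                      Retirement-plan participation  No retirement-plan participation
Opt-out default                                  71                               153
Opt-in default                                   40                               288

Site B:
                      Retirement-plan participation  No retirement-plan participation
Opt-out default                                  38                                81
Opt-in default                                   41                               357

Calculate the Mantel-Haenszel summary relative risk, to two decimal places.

RR_MH = Σ(aᵢ·n₀ᵢ/nᵢ) / Σ(cᵢ·n₁ᵢ/nᵢ), with n₁ᵢ = aᵢ+bᵢ (exposed), n₀ᵢ = cᵢ+dᵢ (unexposed), nᵢ = n₁ᵢ+n₀ᵢ.
Stratum 1 (Site A): n₁ = 224, n₀ = 328, n = 552; a·n₀/n = 71·328/552 = 42.1884; c·n₁/n = 40·224/552 = 16.2319
Stratum 2 (Site B): n₁ = 119, n₀ = 398, n = 517; a·n₀/n = 38·398/517 = 29.2534; c·n₁/n = 41·119/517 = 9.4371
RR_MH = (42.1884 + 29.2534) / (16.2319 + 9.4371) = 71.4418 / 25.6690 = 2.78319

2.78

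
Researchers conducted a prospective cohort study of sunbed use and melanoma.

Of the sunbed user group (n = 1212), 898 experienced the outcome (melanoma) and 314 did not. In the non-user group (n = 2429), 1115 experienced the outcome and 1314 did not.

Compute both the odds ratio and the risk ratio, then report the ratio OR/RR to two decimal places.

2.09

From the description: a = 898, b = 314, c = 1115, d = 1314.
OR = (898·1314)/(314·1115) = 1179972/350110 = 3.37029
Risk in exposed = 898/1212 = 0.74092; risk in unexposed = 1115/2429 = 0.45904; RR = 1.61408
OR/RR = 3.37029 / 1.61408 = 2.08805
The outcome is not rare, so the OR lies further from 1 than the RR.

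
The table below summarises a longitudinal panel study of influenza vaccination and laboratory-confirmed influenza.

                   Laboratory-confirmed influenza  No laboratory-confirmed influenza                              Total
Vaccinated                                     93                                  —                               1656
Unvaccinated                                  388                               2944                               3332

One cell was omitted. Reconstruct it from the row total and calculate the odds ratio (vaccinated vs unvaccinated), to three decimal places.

0.451

The missing cell is in the exposed row: 1656 − 93 = 1563.
So a = 93, b = 1563, c = 388, d = 2944.
OR = (a·d)/(b·c) = (93 × 2944) / (1563 × 388) = 273792 / 606444 = 0.45147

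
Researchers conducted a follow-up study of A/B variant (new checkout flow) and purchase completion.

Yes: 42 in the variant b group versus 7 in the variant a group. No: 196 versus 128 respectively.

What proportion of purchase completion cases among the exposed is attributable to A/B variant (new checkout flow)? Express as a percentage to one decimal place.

70.6

From the description: a = 42, b = 196, c = 7, d = 128.
Risk in exposed = 42/238 = 0.17647; risk in unexposed = 7/135 = 0.05185.
RR = 0.17647/0.05185 = 3.40336
AR% = (RR − 1)/RR × 100 = (3.40336 − 1)/3.40336 × 100 = 70.6173%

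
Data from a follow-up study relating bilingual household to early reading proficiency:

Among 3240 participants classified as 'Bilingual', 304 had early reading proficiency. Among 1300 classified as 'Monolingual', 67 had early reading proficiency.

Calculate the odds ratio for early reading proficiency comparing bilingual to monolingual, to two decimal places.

From the description: a = 304, b = 2936, c = 67, d = 1233.
OR = (a·d)/(b·c) = (304 × 1233) / (2936 × 67) = 374832 / 196712 = 1.90549
The odds of early reading proficiency are about 1.91 times as high in the bilingual group.

1.91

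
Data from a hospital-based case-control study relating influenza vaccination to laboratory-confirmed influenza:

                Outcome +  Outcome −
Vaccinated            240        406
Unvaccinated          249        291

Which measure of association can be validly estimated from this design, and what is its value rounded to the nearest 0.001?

Cells: a = 240, b = 406, c = 249, d = 291.
This is a hospital-based case-control study: participants were sampled on outcome status, so risks in the source population cannot be estimated directly — relative risk is not valid here. The odds ratio is the appropriate measure.
OR = (a·d)/(b·c) = (240 × 291) / (406 × 249) = 69840 / 101094 = 0.69084

0.691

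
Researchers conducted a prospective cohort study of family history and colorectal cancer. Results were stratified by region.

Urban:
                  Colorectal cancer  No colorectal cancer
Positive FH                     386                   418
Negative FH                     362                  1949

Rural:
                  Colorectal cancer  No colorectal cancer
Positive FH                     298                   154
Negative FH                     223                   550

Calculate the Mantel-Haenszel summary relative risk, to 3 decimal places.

RR_MH = Σ(aᵢ·n₀ᵢ/nᵢ) / Σ(cᵢ·n₁ᵢ/nᵢ), with n₁ᵢ = aᵢ+bᵢ (exposed), n₀ᵢ = cᵢ+dᵢ (unexposed), nᵢ = n₁ᵢ+n₀ᵢ.
Stratum 1 (Urban): n₁ = 804, n₀ = 2311, n = 3115; a·n₀/n = 386·2311/3115 = 286.3711; c·n₁/n = 362·804/3115 = 93.4343
Stratum 2 (Rural): n₁ = 452, n₀ = 773, n = 1225; a·n₀/n = 298·773/1225 = 188.0441; c·n₁/n = 223·452/1225 = 82.2824
RR_MH = (286.3711 + 188.0441) / (93.4343 + 82.2824) = 474.4152 / 175.7168 = 2.69989

2.700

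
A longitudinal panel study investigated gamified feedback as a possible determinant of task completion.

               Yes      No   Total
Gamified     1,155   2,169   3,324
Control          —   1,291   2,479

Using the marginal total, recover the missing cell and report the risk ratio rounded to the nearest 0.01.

The missing cell is in the unexposed row: 2479 − 1291 = 1188.
So a = 1155, b = 2169, c = 1188, d = 1291.
RR = [a/(a+b)] / [c/(c+d)] = (1155/3324) / (1188/2479) = 0.34747/0.47923 = 0.72507

0.73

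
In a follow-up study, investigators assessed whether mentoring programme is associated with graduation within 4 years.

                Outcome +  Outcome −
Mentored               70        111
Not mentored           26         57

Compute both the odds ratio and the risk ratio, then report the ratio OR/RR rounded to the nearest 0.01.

1.12

Cells: a = 70, b = 111, c = 26, d = 57.
OR = (70·57)/(111·26) = 3990/2886 = 1.38254
Risk in exposed = 70/181 = 0.38674; risk in unexposed = 26/83 = 0.31325; RR = 1.23459
OR/RR = 1.38254 / 1.23459 = 1.11983
The outcome is not rare, so the OR lies further from 1 than the RR.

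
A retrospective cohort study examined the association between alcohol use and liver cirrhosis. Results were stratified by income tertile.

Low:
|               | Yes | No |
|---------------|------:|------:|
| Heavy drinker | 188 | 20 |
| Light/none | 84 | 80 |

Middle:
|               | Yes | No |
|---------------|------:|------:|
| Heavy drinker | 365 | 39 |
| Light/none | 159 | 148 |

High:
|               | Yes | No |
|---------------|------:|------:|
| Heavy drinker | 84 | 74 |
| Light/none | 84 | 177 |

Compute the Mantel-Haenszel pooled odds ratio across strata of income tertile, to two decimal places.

OR_MH = Σ(aᵢdᵢ/nᵢ) / Σ(bᵢcᵢ/nᵢ), where nᵢ is the stratum total.
Stratum 1 (Low): n = 372; a·d/n = 188·80/372 = 40.4301; b·c/n = 20·84/372 = 4.5161
Stratum 2 (Middle): n = 711; a·d/n = 365·148/711 = 75.9775; b·c/n = 39·159/711 = 8.7215
Stratum 3 (High): n = 419; a·d/n = 84·177/419 = 35.4845; b·c/n = 74·84/419 = 14.8353
OR_MH = (40.4301 + 75.9775 + 35.4845) / (4.5161 + 8.7215 + 14.8353) = 151.8921 / 28.0730 = 5.41062

5.41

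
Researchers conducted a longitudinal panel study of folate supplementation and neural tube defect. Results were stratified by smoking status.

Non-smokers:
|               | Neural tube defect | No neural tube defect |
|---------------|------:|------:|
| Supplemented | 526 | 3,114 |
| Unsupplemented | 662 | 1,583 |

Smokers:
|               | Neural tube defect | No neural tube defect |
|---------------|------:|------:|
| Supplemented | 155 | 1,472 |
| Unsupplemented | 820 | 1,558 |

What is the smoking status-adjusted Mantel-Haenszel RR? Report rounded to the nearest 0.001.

0.394

RR_MH = Σ(aᵢ·n₀ᵢ/nᵢ) / Σ(cᵢ·n₁ᵢ/nᵢ), with n₁ᵢ = aᵢ+bᵢ (exposed), n₀ᵢ = cᵢ+dᵢ (unexposed), nᵢ = n₁ᵢ+n₀ᵢ.
Stratum 1 (Non-smokers): n₁ = 3640, n₀ = 2245, n = 5885; a·n₀/n = 526·2245/5885 = 200.6576; c·n₁/n = 662·3640/5885 = 409.4613
Stratum 2 (Smokers): n₁ = 1627, n₀ = 2378, n = 4005; a·n₀/n = 155·2378/4005 = 92.0325; c·n₁/n = 820·1627/4005 = 333.1186
RR_MH = (200.6576 + 92.0325) / (409.4613 + 333.1186) = 292.6901 / 742.5799 = 0.39415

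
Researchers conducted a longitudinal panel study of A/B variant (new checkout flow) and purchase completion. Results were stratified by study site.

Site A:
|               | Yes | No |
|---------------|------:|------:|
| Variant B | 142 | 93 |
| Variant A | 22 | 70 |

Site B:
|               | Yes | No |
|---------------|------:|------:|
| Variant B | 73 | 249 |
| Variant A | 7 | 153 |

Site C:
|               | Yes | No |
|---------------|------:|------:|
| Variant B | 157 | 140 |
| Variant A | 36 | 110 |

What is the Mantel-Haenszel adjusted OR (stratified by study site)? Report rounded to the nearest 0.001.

OR_MH = Σ(aᵢdᵢ/nᵢ) / Σ(bᵢcᵢ/nᵢ), where nᵢ is the stratum total.
Stratum 1 (Site A): n = 327; a·d/n = 142·70/327 = 30.3976; b·c/n = 93·22/327 = 6.2569
Stratum 2 (Site B): n = 482; a·d/n = 73·153/482 = 23.1722; b·c/n = 249·7/482 = 3.6162
Stratum 3 (Site C): n = 443; a·d/n = 157·110/443 = 38.9842; b·c/n = 140·36/443 = 11.3770
OR_MH = (30.3976 + 23.1722 + 38.9842) / (6.2569 + 3.6162 + 11.3770) = 92.5540 / 21.2500 = 4.35547

4.355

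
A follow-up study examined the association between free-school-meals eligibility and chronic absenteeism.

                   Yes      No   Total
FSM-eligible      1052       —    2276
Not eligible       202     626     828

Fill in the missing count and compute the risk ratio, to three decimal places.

The missing cell is in the exposed row: 2276 − 1052 = 1224.
So a = 1052, b = 1224, c = 202, d = 626.
RR = [a/(a+b)] / [c/(c+d)] = (1052/2276) / (202/828) = 0.46221/0.24396 = 1.89462

1.895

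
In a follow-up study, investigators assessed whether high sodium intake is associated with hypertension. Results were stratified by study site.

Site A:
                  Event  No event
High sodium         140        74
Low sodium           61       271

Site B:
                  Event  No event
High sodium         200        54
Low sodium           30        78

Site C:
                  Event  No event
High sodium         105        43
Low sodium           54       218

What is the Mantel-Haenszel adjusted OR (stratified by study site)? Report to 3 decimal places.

9.145

OR_MH = Σ(aᵢdᵢ/nᵢ) / Σ(bᵢcᵢ/nᵢ), where nᵢ is the stratum total.
Stratum 1 (Site A): n = 546; a·d/n = 140·271/546 = 69.4872; b·c/n = 74·61/546 = 8.2674
Stratum 2 (Site B): n = 362; a·d/n = 200·78/362 = 43.0939; b·c/n = 54·30/362 = 4.4751
Stratum 3 (Site C): n = 420; a·d/n = 105·218/420 = 54.5000; b·c/n = 43·54/420 = 5.5286
OR_MH = (69.4872 + 43.0939 + 54.5000) / (8.2674 + 4.4751 + 5.5286) = 167.0811 / 18.2711 = 9.14455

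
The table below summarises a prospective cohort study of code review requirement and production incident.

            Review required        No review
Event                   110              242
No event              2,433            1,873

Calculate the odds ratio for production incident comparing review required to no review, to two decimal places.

0.35

Reading the table with exposure as columns: a = 110 (Review required, case), b = 2433 (Review required, non-case), c = 242 (No review, case), d = 1873.
OR = (a·d)/(b·c) = (110 × 1873) / (2433 × 242) = 206030 / 588786 = 0.34992
Exposure is associated with lower odds of production incident (OR = 0.35 < 1).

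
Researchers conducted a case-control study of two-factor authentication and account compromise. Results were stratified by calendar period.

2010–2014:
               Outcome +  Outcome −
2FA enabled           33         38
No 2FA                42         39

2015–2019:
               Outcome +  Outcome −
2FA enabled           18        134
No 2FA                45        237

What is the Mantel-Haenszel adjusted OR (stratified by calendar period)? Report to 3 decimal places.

OR_MH = Σ(aᵢdᵢ/nᵢ) / Σ(bᵢcᵢ/nᵢ), where nᵢ is the stratum total.
Stratum 1 (2010–2014): n = 152; a·d/n = 33·39/152 = 8.4671; b·c/n = 38·42/152 = 10.5000
Stratum 2 (2015–2019): n = 434; a·d/n = 18·237/434 = 9.8295; b·c/n = 134·45/434 = 13.8940
OR_MH = (8.4671 + 9.8295) / (10.5000 + 13.8940) = 18.2966 / 24.3940 = 0.75004

0.750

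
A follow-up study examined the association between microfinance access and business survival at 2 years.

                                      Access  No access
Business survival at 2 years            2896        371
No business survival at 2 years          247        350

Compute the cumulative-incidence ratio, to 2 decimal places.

1.79

Reading the table with exposure as columns: a = 2896 (Access, case), b = 247 (Access, non-case), c = 371 (No access, case), d = 350.
Risk in exposed = 2896/3143 = 0.92141; risk in unexposed = 371/721 = 0.51456.
RR = 0.92141 / 0.51456 = 1.79067
The risk among the exposed is 1.79 times that among the unexposed.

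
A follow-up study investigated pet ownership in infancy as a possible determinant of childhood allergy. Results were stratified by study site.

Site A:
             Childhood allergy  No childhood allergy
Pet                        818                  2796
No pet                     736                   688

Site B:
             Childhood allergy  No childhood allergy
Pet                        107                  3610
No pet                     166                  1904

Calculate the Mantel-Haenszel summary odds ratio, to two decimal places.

OR_MH = Σ(aᵢdᵢ/nᵢ) / Σ(bᵢcᵢ/nᵢ), where nᵢ is the stratum total.
Stratum 1 (Site A): n = 5038; a·d/n = 818·688/5038 = 111.7078; b·c/n = 2796·736/5038 = 408.4669
Stratum 2 (Site B): n = 5787; a·d/n = 107·1904/5787 = 35.2044; b·c/n = 3610·166/5787 = 103.5528
OR_MH = (111.7078 + 35.2044) / (408.4669 + 103.5528) = 146.9122 / 512.0196 = 0.28693

0.29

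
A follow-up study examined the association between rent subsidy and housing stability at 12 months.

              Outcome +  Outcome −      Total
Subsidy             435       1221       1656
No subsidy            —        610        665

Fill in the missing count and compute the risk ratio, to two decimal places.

The missing cell is in the unexposed row: 665 − 610 = 55.
So a = 435, b = 1221, c = 55, d = 610.
RR = [a/(a+b)] / [c/(c+d)] = (435/1656) / (55/665) = 0.26268/0.08271 = 3.17605

3.18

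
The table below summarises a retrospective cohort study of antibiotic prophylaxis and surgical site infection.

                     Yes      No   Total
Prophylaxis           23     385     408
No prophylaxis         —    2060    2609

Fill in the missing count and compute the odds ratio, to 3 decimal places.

0.224

The missing cell is in the unexposed row: 2609 − 2060 = 549.
So a = 23, b = 385, c = 549, d = 2060.
OR = (a·d)/(b·c) = (23 × 2060) / (385 × 549) = 47380 / 211365 = 0.22416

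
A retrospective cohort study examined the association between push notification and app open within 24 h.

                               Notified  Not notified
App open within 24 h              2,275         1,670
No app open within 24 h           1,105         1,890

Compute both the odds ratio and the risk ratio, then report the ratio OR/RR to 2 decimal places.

Reading the table with exposure as columns: a = 2275 (Notified, case), b = 1105 (Notified, non-case), c = 1670 (Not notified, case), d = 1890.
OR = (2275·1890)/(1105·1670) = 4299750/1845350 = 2.33005
Risk in exposed = 2275/3380 = 0.67308; risk in unexposed = 1670/3560 = 0.46910; RR = 1.43482
OR/RR = 2.33005 / 1.43482 = 1.62393
The outcome is not rare, so the OR lies further from 1 than the RR.

1.62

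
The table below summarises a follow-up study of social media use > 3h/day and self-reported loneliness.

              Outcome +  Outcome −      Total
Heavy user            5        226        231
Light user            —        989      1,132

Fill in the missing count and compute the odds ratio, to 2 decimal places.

The missing cell is in the unexposed row: 1132 − 989 = 143.
So a = 5, b = 226, c = 143, d = 989.
OR = (a·d)/(b·c) = (5 × 989) / (226 × 143) = 4945 / 32318 = 0.15301

0.15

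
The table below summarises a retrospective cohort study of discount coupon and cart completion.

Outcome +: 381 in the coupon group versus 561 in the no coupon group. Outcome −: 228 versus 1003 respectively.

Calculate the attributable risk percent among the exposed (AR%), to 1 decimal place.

From the description: a = 381, b = 228, c = 561, d = 1003.
Risk in exposed = 381/609 = 0.62562; risk in unexposed = 561/1564 = 0.35870.
RR = 0.62562/0.35870 = 1.74414
AR% = (RR − 1)/RR × 100 = (1.74414 − 1)/1.74414 × 100 = 42.6652%

42.7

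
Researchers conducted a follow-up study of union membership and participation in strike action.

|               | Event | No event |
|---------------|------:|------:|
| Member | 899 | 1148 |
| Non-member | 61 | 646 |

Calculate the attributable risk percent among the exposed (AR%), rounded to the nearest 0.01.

80.35

Cells: a = 899, b = 1148, c = 61, d = 646.
Risk in exposed = 899/2047 = 0.43918; risk in unexposed = 61/707 = 0.08628.
RR = 0.43918/0.08628 = 5.09016
AR% = (RR − 1)/RR × 100 = (5.09016 − 1)/5.09016 × 100 = 80.3543%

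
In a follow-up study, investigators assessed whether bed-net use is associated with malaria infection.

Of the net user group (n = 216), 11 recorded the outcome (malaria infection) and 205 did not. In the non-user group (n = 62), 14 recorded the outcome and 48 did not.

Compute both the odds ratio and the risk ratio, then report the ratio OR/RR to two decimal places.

0.82

From the description: a = 11, b = 205, c = 14, d = 48.
OR = (11·48)/(205·14) = 528/2870 = 0.18397
Risk in exposed = 11/216 = 0.05093; risk in unexposed = 14/62 = 0.22581; RR = 0.22553
OR/RR = 0.18397 / 0.22553 = 0.81574
The outcome is not rare, so the OR lies further from 1 than the RR.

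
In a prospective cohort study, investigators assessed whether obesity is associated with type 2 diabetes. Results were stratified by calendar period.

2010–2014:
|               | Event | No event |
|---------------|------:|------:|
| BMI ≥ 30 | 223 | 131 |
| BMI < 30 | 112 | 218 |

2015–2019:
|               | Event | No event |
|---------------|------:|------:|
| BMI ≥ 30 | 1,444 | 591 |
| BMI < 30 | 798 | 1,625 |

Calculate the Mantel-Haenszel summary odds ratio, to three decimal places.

4.695

OR_MH = Σ(aᵢdᵢ/nᵢ) / Σ(bᵢcᵢ/nᵢ), where nᵢ is the stratum total.
Stratum 1 (2010–2014): n = 684; a·d/n = 223·218/684 = 71.0731; b·c/n = 131·112/684 = 21.4503
Stratum 2 (2015–2019): n = 4458; a·d/n = 1444·1625/4458 = 526.3571; b·c/n = 591·798/4458 = 105.7914
OR_MH = (71.0731 + 526.3571) / (21.4503 + 105.7914) = 597.4302 / 127.2417 = 4.69524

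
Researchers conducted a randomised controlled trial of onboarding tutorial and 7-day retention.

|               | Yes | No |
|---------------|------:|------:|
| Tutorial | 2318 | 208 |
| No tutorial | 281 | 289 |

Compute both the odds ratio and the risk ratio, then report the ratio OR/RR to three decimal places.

6.157

Cells: a = 2318, b = 208, c = 281, d = 289.
OR = (2318·289)/(208·281) = 669902/58448 = 11.46150
Risk in exposed = 2318/2526 = 0.91766; risk in unexposed = 281/570 = 0.49298; RR = 1.86144
OR/RR = 11.46150 / 1.86144 = 6.15734
The outcome is not rare, so the OR lies further from 1 than the RR.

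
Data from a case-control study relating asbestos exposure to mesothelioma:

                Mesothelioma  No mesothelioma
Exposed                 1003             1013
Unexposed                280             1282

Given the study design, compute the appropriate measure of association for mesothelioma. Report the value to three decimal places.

4.533

Cells: a = 1003, b = 1013, c = 280, d = 1282.
This is a case-control study: participants were sampled on outcome status, so risks in the source population cannot be estimated directly — relative risk is not valid here. The odds ratio is the appropriate measure.
OR = (a·d)/(b·c) = (1003 × 1282) / (1013 × 280) = 1285846 / 283640 = 4.53337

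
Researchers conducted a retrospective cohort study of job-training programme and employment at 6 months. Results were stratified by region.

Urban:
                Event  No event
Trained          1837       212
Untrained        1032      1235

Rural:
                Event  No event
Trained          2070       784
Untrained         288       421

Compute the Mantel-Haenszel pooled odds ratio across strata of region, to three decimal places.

OR_MH = Σ(aᵢdᵢ/nᵢ) / Σ(bᵢcᵢ/nᵢ), where nᵢ is the stratum total.
Stratum 1 (Urban): n = 4316; a·d/n = 1837·1235/4316 = 525.6476; b·c/n = 212·1032/4316 = 50.6914
Stratum 2 (Rural): n = 3563; a·d/n = 2070·421/3563 = 244.5888; b·c/n = 784·288/3563 = 63.3713
OR_MH = (525.6476 + 244.5888) / (50.6914 + 63.3713) = 770.2364 / 114.0627 = 6.75275

6.753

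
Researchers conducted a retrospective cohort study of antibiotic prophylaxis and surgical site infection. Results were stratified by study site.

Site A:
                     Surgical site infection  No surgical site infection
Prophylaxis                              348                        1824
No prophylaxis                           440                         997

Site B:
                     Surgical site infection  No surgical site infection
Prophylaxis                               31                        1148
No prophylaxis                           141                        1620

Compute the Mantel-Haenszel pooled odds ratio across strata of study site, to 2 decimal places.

0.41

OR_MH = Σ(aᵢdᵢ/nᵢ) / Σ(bᵢcᵢ/nᵢ), where nᵢ is the stratum total.
Stratum 1 (Site A): n = 3609; a·d/n = 348·997/3609 = 96.1363; b·c/n = 1824·440/3609 = 222.3774
Stratum 2 (Site B): n = 2940; a·d/n = 31·1620/2940 = 17.0816; b·c/n = 1148·141/2940 = 55.0571
OR_MH = (96.1363 + 17.0816) / (222.3774 + 55.0571) = 113.2180 / 277.4345 = 0.40809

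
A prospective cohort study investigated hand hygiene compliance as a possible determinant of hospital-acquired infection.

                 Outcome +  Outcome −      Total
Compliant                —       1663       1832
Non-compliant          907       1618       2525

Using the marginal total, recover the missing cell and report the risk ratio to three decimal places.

The missing cell is in the exposed row: 1832 − 1663 = 169.
So a = 169, b = 1663, c = 907, d = 1618.
RR = [a/(a+b)] / [c/(c+d)] = (169/1832) / (907/2525) = 0.09225/0.35921 = 0.25681

0.257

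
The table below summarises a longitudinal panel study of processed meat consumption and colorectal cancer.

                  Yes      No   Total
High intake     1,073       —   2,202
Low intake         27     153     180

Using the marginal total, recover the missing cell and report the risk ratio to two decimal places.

The missing cell is in the exposed row: 2202 − 1073 = 1129.
So a = 1073, b = 1129, c = 27, d = 153.
RR = [a/(a+b)] / [c/(c+d)] = (1073/2202) / (27/180) = 0.48728/0.15000 = 3.24856

3.25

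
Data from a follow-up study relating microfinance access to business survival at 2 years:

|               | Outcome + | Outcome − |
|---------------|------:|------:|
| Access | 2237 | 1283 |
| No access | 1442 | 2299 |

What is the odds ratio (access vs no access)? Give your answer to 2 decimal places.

2.78

Cells: a = 2237, b = 1283, c = 1442, d = 2299.
OR = (a·d)/(b·c) = (2237 × 2299) / (1283 × 1442) = 5142863 / 1850086 = 2.77980
The odds of business survival at 2 years are about 2.78 times as high in the access group.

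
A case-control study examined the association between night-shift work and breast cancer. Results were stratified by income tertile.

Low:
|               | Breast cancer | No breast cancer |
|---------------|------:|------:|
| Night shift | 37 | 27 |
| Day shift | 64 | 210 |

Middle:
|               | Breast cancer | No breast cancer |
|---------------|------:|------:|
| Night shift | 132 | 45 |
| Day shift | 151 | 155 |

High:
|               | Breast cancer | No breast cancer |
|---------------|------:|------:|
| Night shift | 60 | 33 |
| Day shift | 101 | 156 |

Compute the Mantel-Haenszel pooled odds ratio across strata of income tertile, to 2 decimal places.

3.21

OR_MH = Σ(aᵢdᵢ/nᵢ) / Σ(bᵢcᵢ/nᵢ), where nᵢ is the stratum total.
Stratum 1 (Low): n = 338; a·d/n = 37·210/338 = 22.9882; b·c/n = 27·64/338 = 5.1124
Stratum 2 (Middle): n = 483; a·d/n = 132·155/483 = 42.3602; b·c/n = 45·151/483 = 14.0683
Stratum 3 (High): n = 350; a·d/n = 60·156/350 = 26.7429; b·c/n = 33·101/350 = 9.5229
OR_MH = (22.9882 + 42.3602 + 26.7429) / (5.1124 + 14.0683 + 9.5229) = 92.0913 / 28.7036 = 3.20835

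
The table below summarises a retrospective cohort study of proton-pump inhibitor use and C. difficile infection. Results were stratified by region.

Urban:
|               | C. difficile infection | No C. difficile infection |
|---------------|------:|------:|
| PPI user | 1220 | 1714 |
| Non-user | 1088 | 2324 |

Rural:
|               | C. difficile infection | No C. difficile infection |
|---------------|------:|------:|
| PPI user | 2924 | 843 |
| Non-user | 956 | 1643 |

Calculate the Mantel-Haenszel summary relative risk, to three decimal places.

RR_MH = Σ(aᵢ·n₀ᵢ/nᵢ) / Σ(cᵢ·n₁ᵢ/nᵢ), with n₁ᵢ = aᵢ+bᵢ (exposed), n₀ᵢ = cᵢ+dᵢ (unexposed), nᵢ = n₁ᵢ+n₀ᵢ.
Stratum 1 (Urban): n₁ = 2934, n₀ = 3412, n = 6346; a·n₀/n = 1220·3412/6346 = 655.9471; c·n₁/n = 1088·2934/6346 = 503.0243
Stratum 2 (Rural): n₁ = 3767, n₀ = 2599, n = 6366; a·n₀/n = 2924·2599/6366 = 1193.7600; c·n₁/n = 956·3767/6366 = 565.7009
RR_MH = (655.9471 + 1193.7600) / (503.0243 + 565.7009) = 1849.7070 / 1068.7252 = 1.73076

1.731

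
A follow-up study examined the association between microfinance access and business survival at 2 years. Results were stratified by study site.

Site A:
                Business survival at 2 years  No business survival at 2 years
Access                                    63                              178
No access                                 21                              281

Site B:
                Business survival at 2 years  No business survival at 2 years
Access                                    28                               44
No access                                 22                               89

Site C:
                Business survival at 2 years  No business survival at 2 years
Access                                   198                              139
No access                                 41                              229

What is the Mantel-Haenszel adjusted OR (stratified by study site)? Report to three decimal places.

OR_MH = Σ(aᵢdᵢ/nᵢ) / Σ(bᵢcᵢ/nᵢ), where nᵢ is the stratum total.
Stratum 1 (Site A): n = 543; a·d/n = 63·281/543 = 32.6022; b·c/n = 178·21/543 = 6.8840
Stratum 2 (Site B): n = 183; a·d/n = 28·89/183 = 13.6175; b·c/n = 44·22/183 = 5.2896
Stratum 3 (Site C): n = 607; a·d/n = 198·229/607 = 74.6985; b·c/n = 139·41/607 = 9.3888
OR_MH = (32.6022 + 13.6175 + 74.6985) / (6.8840 + 5.2896 + 9.3888) = 120.9182 / 21.5624 = 5.60783

5.608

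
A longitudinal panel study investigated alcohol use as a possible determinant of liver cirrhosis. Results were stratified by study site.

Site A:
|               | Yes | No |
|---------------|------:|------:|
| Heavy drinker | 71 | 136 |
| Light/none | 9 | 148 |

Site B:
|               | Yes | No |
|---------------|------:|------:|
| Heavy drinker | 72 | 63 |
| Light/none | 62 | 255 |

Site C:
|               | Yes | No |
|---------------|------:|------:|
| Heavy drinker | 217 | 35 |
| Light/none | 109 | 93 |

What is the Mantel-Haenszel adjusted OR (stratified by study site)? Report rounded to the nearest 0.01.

5.58

OR_MH = Σ(aᵢdᵢ/nᵢ) / Σ(bᵢcᵢ/nᵢ), where nᵢ is the stratum total.
Stratum 1 (Site A): n = 364; a·d/n = 71·148/364 = 28.8681; b·c/n = 136·9/364 = 3.3626
Stratum 2 (Site B): n = 452; a·d/n = 72·255/452 = 40.6195; b·c/n = 63·62/452 = 8.6416
Stratum 3 (Site C): n = 454; a·d/n = 217·93/454 = 44.4515; b·c/n = 35·109/454 = 8.4031
OR_MH = (28.8681 + 40.6195 + 44.4515) / (3.3626 + 8.6416 + 8.4031) = 113.9391 / 20.4073 = 5.58325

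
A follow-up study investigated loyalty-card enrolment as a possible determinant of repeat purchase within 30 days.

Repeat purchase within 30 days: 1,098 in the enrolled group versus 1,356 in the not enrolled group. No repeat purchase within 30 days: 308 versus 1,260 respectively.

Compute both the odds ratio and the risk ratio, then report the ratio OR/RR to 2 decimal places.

From the description: a = 1098, b = 308, c = 1356, d = 1260.
OR = (1098·1260)/(308·1356) = 1383480/417648 = 3.31255
Risk in exposed = 1098/1406 = 0.78094; risk in unexposed = 1356/2616 = 0.51835; RR = 1.50659
OR/RR = 3.31255 / 1.50659 = 2.19871
The outcome is not rare, so the OR lies further from 1 than the RR.

2.20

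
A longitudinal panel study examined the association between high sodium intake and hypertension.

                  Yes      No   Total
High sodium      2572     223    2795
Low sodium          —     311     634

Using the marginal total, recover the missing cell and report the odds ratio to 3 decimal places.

The missing cell is in the unexposed row: 634 − 311 = 323.
So a = 2572, b = 223, c = 323, d = 311.
OR = (a·d)/(b·c) = (2572 × 311) / (223 × 323) = 799892 / 72029 = 11.10514

11.105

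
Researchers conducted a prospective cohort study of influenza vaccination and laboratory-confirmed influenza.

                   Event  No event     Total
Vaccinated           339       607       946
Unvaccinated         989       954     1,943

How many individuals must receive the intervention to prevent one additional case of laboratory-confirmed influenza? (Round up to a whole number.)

7

Risk in treated group = 339/946 = 0.35835; risk in control = 989/1943 = 0.50901.
Absolute risk reduction = 0.50901 − 0.35835 = 0.15066
NNT = 1 / ARR = 1 / 0.15066 = 6.638 → round up → 7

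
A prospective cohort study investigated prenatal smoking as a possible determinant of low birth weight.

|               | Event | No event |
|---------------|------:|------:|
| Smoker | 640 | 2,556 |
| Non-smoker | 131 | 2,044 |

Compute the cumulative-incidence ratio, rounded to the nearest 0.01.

Cells: a = 640, b = 2556, c = 131, d = 2044.
Risk in exposed = 640/3196 = 0.20025; risk in unexposed = 131/2175 = 0.06023.
RR = 0.20025 / 0.06023 = 3.32477
The risk among the exposed is 3.32 times that among the unexposed.

3.32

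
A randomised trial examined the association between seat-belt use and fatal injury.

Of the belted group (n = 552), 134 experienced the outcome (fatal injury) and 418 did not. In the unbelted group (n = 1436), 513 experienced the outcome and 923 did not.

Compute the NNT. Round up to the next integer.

Risk in treated group = 134/552 = 0.24275; risk in control = 513/1436 = 0.35724.
Absolute risk reduction = 0.35724 − 0.24275 = 0.11449
NNT = 1 / ARR = 1 / 0.11449 = 8.734 → round up → 9

9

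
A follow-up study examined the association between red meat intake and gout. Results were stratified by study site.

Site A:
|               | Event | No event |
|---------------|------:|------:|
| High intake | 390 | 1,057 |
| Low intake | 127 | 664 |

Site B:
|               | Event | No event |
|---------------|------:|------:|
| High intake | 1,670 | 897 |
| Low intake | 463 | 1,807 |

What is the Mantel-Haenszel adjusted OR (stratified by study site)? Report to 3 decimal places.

OR_MH = Σ(aᵢdᵢ/nᵢ) / Σ(bᵢcᵢ/nᵢ), where nᵢ is the stratum total.
Stratum 1 (Site A): n = 2238; a·d/n = 390·664/2238 = 115.7105; b·c/n = 1057·127/2238 = 59.9817
Stratum 2 (Site B): n = 4837; a·d/n = 1670·1807/4837 = 623.8764; b·c/n = 897·463/4837 = 85.8613
OR_MH = (115.7105 + 623.8764) / (59.9817 + 85.8613) = 739.5868 / 145.8430 = 5.07112

5.071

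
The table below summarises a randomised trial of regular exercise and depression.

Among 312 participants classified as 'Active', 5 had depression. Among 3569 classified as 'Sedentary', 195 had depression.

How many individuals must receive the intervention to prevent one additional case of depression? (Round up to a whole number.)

26

Risk in treated group = 5/312 = 0.01603; risk in control = 195/3569 = 0.05464.
Absolute risk reduction = 0.05464 − 0.01603 = 0.03861
NNT = 1 / ARR = 1 / 0.03861 = 25.899 → round up → 26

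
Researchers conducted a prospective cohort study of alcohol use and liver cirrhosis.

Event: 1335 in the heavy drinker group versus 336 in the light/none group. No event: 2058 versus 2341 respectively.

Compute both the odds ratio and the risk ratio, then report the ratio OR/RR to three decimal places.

1.442

From the description: a = 1335, b = 2058, c = 336, d = 2341.
OR = (1335·2341)/(2058·336) = 3125235/691488 = 4.51958
Risk in exposed = 1335/3393 = 0.39346; risk in unexposed = 336/2677 = 0.12551; RR = 3.13478
OR/RR = 4.51958 / 3.13478 = 1.44176
The outcome is not rare, so the OR lies further from 1 than the RR.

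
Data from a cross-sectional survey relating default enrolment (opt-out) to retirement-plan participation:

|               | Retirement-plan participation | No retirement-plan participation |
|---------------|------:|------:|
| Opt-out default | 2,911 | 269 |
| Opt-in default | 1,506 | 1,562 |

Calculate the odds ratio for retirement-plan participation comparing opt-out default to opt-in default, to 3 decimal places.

Cells: a = 2911, b = 269, c = 1506, d = 1562.
OR = (a·d)/(b·c) = (2911 × 1562) / (269 × 1506) = 4546982 / 405114 = 11.22396
The odds of retirement-plan participation are about 11.22 times as high in the opt-out default group.

11.224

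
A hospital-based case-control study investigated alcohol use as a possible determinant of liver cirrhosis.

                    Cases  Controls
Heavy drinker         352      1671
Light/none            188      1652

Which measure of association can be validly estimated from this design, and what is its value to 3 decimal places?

1.851

Cells: a = 352, b = 1671, c = 188, d = 1652.
This is a hospital-based case-control study: participants were sampled on outcome status, so risks in the source population cannot be estimated directly — relative risk is not valid here. The odds ratio is the appropriate measure.
OR = (a·d)/(b·c) = (352 × 1652) / (1671 × 188) = 581504 / 314148 = 1.85105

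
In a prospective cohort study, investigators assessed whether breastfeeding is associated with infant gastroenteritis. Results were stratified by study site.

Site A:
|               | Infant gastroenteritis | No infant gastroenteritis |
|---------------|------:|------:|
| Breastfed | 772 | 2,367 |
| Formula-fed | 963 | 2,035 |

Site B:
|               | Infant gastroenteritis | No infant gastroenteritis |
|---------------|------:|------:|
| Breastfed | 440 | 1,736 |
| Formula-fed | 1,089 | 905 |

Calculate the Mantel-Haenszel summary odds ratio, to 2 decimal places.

OR_MH = Σ(aᵢdᵢ/nᵢ) / Σ(bᵢcᵢ/nᵢ), where nᵢ is the stratum total.
Stratum 1 (Site A): n = 6137; a·d/n = 772·2035/6137 = 255.9915; b·c/n = 2367·963/6137 = 371.4227
Stratum 2 (Site B): n = 4170; a·d/n = 440·905/4170 = 95.4916; b·c/n = 1736·1089/4170 = 453.3583
OR_MH = (255.9915 + 95.4916) / (371.4227 + 453.3583) = 351.4831 / 824.7810 = 0.42615

0.43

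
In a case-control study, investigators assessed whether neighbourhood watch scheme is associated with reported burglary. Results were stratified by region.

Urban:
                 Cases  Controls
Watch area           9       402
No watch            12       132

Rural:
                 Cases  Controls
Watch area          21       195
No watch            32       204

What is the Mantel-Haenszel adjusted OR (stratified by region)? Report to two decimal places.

0.52

OR_MH = Σ(aᵢdᵢ/nᵢ) / Σ(bᵢcᵢ/nᵢ), where nᵢ is the stratum total.
Stratum 1 (Urban): n = 555; a·d/n = 9·132/555 = 2.1405; b·c/n = 402·12/555 = 8.6919
Stratum 2 (Rural): n = 452; a·d/n = 21·204/452 = 9.4779; b·c/n = 195·32/452 = 13.8053
OR_MH = (2.1405 + 9.4779) / (8.6919 + 13.8053) = 11.6184 / 22.4972 = 0.51644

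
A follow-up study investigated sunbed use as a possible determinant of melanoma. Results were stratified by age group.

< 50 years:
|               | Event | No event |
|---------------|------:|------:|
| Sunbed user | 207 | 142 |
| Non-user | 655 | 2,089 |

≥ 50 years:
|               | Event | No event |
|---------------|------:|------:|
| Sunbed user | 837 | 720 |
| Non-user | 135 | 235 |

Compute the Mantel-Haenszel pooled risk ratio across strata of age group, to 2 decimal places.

RR_MH = Σ(aᵢ·n₀ᵢ/nᵢ) / Σ(cᵢ·n₁ᵢ/nᵢ), with n₁ᵢ = aᵢ+bᵢ (exposed), n₀ᵢ = cᵢ+dᵢ (unexposed), nᵢ = n₁ᵢ+n₀ᵢ.
Stratum 1 (< 50 years): n₁ = 349, n₀ = 2744, n = 3093; a·n₀/n = 207·2744/3093 = 183.6431; c·n₁/n = 655·349/3093 = 73.9072
Stratum 2 (≥ 50 years): n₁ = 1557, n₀ = 370, n = 1927; a·n₀/n = 837·370/1927 = 160.7109; c·n₁/n = 135·1557/1927 = 109.0789
RR_MH = (183.6431 + 160.7109) / (73.9072 + 109.0789) = 344.3540 / 182.9861 = 1.88186

1.88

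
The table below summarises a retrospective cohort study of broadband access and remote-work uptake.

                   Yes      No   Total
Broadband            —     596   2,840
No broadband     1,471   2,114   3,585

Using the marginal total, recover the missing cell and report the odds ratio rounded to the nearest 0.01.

The missing cell is in the exposed row: 2840 − 596 = 2244.
So a = 2244, b = 596, c = 1471, d = 2114.
OR = (a·d)/(b·c) = (2244 × 2114) / (596 × 1471) = 4743816 / 876716 = 5.41089

5.41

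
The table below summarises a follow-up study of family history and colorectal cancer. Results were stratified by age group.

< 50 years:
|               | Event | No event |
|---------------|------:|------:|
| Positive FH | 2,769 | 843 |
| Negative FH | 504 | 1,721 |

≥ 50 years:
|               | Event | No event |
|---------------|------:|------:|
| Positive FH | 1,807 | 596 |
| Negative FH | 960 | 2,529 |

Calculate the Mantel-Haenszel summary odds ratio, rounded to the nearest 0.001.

OR_MH = Σ(aᵢdᵢ/nᵢ) / Σ(bᵢcᵢ/nᵢ), where nᵢ is the stratum total.
Stratum 1 (< 50 years): n = 5837; a·d/n = 2769·1721/5837 = 816.4209; b·c/n = 843·504/5837 = 72.7894
Stratum 2 (≥ 50 years): n = 5892; a·d/n = 1807·2529/5892 = 775.6115; b·c/n = 596·960/5892 = 97.1079
OR_MH = (816.4209 + 775.6115) / (72.7894 + 97.1079) = 1592.0324 / 169.8974 = 9.37055

9.371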